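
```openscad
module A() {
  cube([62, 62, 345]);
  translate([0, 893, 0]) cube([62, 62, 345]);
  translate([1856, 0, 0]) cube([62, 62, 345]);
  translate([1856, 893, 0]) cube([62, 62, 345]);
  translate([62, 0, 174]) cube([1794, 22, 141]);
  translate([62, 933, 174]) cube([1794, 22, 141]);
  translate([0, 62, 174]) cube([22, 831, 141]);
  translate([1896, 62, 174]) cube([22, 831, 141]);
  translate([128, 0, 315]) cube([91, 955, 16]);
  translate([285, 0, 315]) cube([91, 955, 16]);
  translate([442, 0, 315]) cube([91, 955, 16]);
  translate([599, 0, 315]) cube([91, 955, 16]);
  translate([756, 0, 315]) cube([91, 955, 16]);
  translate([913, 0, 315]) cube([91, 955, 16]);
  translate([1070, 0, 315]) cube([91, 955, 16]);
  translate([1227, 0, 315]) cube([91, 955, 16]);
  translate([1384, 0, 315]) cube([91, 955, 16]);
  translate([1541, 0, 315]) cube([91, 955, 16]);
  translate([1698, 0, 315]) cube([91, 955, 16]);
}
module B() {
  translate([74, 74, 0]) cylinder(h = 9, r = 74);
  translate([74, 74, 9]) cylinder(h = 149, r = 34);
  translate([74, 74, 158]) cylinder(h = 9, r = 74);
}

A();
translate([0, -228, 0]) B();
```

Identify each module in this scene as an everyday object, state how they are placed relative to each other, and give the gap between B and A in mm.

The spool's nearest face is 80 mm from the bed frame's −y face.

A is a bed frame. B is a spool. The spool is on the floor beside the bed frame on its −y side. The gap between the spool and the bed frame is 80 mm.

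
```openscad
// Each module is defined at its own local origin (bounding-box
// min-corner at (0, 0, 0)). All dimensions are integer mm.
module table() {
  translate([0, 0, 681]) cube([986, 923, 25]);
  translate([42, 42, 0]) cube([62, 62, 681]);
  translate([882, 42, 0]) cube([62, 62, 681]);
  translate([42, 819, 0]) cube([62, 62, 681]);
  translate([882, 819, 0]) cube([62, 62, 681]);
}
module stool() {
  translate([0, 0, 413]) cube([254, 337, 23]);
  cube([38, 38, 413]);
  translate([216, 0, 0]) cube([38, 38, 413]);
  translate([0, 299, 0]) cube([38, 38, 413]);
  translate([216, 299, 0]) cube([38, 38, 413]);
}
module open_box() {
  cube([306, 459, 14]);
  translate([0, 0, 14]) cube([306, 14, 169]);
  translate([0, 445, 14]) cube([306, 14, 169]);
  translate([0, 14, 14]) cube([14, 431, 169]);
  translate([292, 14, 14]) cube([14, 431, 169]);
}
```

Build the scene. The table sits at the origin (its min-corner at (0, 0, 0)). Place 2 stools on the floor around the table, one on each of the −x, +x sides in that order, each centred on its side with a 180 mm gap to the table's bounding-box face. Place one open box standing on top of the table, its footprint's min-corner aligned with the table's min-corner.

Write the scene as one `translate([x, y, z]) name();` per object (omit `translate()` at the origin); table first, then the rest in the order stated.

table();
translate([-434, 293, 0]) stool();
translate([1166, 293, 0]) stool();
translate([0, 0, 706]) open_box();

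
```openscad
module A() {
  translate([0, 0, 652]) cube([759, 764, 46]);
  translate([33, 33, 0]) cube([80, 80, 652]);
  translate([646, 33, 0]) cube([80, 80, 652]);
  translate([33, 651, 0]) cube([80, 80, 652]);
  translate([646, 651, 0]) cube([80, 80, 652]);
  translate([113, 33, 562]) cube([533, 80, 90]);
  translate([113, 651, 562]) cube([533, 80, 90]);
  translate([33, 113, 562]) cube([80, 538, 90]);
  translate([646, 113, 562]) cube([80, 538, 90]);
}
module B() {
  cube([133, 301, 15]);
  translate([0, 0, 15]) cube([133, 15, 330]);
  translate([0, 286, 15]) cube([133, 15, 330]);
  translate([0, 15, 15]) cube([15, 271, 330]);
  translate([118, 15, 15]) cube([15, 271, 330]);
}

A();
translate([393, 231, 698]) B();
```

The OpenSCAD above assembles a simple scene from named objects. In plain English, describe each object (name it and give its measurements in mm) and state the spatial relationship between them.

A is a table with a 759×764 mm rectangular top, 46 mm thick, top surface at z = 698 mm, supported by four 80×80 mm square legs, each inset 33 mm from the nearest pair of top edges, running from the floor. Four apron rails, 80 mm thick and 90 mm tall, run between adjacent legs with their top edges flush with the underside of the top and their outer faces flush with the legs' outer faces.

B is an open-topped rectangular box: outside dimensions 133×301×345 mm, with a uniform wall and base thickness of 15 mm. The base is a full 133×301 slab on the floor; four walls sit on top of the base. The front and back walls (the −y and +y sides) span the full width; the two side walls fit between them.

The open box is on top of the table.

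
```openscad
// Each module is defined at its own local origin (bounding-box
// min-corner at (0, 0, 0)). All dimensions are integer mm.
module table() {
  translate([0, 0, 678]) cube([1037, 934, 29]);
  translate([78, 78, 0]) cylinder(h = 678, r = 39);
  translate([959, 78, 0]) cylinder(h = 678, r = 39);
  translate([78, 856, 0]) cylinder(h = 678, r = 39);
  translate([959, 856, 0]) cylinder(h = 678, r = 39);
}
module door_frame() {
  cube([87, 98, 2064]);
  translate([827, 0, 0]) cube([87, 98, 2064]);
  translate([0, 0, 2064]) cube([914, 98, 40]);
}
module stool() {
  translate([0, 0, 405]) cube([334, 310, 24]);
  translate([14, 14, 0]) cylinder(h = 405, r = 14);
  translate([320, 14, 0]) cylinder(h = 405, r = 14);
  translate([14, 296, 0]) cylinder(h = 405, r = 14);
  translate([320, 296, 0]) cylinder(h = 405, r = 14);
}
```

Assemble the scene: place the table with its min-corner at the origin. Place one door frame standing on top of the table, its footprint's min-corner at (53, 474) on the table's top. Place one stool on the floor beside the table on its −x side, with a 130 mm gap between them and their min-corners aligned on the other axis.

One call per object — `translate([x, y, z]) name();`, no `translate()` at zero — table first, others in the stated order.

table();
translate([53, 474, 707]) door_frame();
translate([-464, 0, 0]) stool();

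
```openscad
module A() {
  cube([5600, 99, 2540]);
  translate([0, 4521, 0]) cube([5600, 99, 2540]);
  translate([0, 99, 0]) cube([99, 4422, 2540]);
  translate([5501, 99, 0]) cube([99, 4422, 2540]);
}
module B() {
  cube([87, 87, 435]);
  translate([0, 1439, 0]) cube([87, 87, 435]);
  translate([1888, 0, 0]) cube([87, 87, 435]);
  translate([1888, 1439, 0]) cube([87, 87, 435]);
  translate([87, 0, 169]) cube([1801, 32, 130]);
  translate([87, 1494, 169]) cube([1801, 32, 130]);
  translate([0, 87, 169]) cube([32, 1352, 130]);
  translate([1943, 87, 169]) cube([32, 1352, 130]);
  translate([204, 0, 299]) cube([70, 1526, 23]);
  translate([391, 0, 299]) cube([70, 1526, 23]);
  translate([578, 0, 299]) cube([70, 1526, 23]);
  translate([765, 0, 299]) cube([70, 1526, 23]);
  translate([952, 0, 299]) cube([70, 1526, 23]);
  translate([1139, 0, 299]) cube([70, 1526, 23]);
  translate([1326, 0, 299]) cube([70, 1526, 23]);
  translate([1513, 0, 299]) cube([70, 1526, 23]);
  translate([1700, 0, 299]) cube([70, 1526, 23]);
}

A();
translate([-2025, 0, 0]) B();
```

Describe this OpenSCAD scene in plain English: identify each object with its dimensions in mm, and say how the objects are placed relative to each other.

A is a box-shaped house frame (walls only): outside footprint 5600×4620 mm, wall height 2540 mm, wall thickness 99 mm. The two y-facing walls run the full x-width; the two x-facing walls fit between the inner faces of the y-facing walls.

B is a bed frame 1975 mm long (x) by 1526 mm wide (y). Four 87×87 mm corner posts, 435 mm tall, at the corners of the footprint. Four rails of 32 mm thickness and 130 mm height run between adjacent posts with their undersides at z = 169 mm, their outer faces flush with the outside of the frame (the two x-running rails run between the posts' inner faces; the two y-running rails run between the posts' inner faces). 9 slats, each 70 mm wide (x) and 23 mm thick, lie across the top of the two x-running rails, running the full 1526 mm width of the frame in y; the slats are evenly spaced along x between the inner faces of the end posts with equal gaps (rounded down to the nearest mm) at the −x end and between each pair — any rounding remainder accumulates at the +x end.

The bed frame is on the floor beside the house frame on its −x side.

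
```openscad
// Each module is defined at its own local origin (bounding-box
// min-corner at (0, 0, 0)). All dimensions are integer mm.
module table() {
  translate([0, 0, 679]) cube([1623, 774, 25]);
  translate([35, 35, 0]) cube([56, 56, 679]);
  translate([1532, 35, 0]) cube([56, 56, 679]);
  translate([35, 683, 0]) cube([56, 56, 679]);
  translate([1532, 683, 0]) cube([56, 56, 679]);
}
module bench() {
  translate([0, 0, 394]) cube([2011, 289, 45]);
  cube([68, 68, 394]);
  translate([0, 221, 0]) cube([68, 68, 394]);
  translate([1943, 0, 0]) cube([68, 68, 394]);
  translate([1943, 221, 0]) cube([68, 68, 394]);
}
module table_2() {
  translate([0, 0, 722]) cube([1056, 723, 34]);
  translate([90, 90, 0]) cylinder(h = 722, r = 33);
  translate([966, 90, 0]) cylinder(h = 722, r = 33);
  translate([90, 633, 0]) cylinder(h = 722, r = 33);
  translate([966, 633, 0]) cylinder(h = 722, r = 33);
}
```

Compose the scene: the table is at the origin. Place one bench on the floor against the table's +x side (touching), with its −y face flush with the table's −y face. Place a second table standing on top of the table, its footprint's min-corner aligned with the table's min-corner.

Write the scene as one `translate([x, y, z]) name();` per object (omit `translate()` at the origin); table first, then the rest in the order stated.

table();
translate([1623, 0, 0]) bench();
translate([0, 0, 704]) table_2();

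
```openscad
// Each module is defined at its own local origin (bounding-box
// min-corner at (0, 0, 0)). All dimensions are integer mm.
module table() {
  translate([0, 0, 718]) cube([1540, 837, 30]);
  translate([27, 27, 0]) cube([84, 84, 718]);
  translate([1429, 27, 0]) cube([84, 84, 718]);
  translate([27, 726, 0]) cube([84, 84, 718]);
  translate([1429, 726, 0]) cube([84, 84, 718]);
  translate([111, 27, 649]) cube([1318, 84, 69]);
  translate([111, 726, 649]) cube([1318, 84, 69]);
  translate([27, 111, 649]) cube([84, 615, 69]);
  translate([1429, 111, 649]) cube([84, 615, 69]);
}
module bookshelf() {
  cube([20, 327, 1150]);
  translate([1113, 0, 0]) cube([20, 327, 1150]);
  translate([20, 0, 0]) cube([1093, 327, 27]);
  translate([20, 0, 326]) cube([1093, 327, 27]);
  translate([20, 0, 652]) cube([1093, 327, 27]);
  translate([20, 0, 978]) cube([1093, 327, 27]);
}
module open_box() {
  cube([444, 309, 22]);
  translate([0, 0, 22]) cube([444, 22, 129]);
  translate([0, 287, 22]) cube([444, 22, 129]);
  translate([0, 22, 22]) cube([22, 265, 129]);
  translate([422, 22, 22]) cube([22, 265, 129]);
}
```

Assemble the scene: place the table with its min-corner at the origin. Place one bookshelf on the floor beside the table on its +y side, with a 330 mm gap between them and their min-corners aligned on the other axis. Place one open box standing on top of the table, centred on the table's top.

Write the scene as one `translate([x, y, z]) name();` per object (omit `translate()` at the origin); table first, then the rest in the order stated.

table();
translate([0, 1167, 0]) bookshelf();
translate([548, 264, 748]) open_box();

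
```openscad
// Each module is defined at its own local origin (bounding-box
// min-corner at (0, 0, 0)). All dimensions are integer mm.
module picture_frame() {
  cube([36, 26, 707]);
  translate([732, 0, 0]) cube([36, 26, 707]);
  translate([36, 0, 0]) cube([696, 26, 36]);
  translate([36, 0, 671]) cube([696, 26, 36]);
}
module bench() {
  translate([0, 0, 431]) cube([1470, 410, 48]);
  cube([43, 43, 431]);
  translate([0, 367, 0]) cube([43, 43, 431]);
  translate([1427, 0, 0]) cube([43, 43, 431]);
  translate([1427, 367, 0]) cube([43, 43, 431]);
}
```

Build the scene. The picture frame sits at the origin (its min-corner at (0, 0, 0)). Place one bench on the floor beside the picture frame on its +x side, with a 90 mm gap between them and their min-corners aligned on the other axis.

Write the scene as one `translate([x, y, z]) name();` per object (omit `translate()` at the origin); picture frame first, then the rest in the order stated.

picture_frame();
translate([858, 0, 0]) bench();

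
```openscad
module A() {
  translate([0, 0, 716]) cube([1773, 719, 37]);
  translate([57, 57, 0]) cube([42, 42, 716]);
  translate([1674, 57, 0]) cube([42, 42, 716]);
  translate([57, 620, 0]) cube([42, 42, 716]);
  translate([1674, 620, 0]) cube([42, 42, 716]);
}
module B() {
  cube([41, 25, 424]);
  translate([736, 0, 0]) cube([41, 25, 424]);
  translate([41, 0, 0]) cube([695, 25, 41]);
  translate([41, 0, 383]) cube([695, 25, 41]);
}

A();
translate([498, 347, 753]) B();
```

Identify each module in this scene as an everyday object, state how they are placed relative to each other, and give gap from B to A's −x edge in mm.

A is a table. B is a picture frame. The picture frame is on top of the table, centred. The gap from the picture frame to the table's −x edge is 498 mm.

The picture frame's min-x is at 498; the table's min-x is 0; gap = 498 mm.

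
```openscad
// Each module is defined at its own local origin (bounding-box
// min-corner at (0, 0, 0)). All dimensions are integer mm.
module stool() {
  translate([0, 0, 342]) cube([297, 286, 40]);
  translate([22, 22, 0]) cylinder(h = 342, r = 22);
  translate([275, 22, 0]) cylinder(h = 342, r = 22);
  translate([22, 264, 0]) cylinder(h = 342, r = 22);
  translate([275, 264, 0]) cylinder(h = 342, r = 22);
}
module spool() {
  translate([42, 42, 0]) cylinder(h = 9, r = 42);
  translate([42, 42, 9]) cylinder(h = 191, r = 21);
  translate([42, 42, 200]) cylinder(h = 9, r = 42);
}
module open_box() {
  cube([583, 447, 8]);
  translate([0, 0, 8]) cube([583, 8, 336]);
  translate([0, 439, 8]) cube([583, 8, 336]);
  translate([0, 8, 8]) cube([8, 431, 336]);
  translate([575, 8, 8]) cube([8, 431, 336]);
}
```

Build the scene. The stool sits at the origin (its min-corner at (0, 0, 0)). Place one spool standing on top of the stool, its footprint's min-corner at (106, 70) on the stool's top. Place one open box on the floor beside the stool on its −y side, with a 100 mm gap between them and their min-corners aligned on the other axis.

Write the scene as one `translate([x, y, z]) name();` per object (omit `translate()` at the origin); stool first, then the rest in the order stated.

stool();
translate([106, 70, 382]) spool();
translate([0, -547, 0]) open_box();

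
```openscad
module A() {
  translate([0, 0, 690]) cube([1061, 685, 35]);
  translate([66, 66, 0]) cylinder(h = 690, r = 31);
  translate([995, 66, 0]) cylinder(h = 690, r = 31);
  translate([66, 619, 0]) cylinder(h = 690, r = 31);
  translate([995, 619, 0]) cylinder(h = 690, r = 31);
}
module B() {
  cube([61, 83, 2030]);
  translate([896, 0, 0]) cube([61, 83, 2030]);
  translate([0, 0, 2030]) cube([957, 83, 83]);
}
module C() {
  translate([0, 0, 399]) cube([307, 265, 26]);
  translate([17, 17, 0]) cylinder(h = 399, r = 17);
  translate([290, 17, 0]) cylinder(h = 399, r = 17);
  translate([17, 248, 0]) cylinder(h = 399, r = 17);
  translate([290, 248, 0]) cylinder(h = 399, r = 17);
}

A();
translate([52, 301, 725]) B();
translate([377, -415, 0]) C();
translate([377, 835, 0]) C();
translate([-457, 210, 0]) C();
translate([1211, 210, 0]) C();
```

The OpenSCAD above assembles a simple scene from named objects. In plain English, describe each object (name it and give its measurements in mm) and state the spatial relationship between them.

A is a rectangular dining table. The top is 1061×685×35 mm with its upper surface at z = 725 mm. It stands on four round legs of 62 mm diameter, each leg's bounding box inset 35 mm from the nearest pair of top edges, running from the floor to the underside of the top.

B is a door frame. The clear opening is 835 mm wide and 2030 mm high. Two 61 mm wide jambs, 83 mm deep, stand either side of the opening from the floor to the top of the opening. A 83 mm thick head sits across the top of both jambs, spanning the full outside width of the frame.

C is a simple wooden stool: a rectangular seat 307 mm (x) by 265 mm (y), 26 mm thick, top face at z = 425 mm, on four round legs, each 34 mm in diameter. The legs rest on z = 0, each leg's axis is inset half a diameter from the nearest pair of seat edges (so the leg's bounding box is flush with the corner).

The door frame is on top of the table, centred. Four stools sit around the table at the −y, +y, −x, +x sides.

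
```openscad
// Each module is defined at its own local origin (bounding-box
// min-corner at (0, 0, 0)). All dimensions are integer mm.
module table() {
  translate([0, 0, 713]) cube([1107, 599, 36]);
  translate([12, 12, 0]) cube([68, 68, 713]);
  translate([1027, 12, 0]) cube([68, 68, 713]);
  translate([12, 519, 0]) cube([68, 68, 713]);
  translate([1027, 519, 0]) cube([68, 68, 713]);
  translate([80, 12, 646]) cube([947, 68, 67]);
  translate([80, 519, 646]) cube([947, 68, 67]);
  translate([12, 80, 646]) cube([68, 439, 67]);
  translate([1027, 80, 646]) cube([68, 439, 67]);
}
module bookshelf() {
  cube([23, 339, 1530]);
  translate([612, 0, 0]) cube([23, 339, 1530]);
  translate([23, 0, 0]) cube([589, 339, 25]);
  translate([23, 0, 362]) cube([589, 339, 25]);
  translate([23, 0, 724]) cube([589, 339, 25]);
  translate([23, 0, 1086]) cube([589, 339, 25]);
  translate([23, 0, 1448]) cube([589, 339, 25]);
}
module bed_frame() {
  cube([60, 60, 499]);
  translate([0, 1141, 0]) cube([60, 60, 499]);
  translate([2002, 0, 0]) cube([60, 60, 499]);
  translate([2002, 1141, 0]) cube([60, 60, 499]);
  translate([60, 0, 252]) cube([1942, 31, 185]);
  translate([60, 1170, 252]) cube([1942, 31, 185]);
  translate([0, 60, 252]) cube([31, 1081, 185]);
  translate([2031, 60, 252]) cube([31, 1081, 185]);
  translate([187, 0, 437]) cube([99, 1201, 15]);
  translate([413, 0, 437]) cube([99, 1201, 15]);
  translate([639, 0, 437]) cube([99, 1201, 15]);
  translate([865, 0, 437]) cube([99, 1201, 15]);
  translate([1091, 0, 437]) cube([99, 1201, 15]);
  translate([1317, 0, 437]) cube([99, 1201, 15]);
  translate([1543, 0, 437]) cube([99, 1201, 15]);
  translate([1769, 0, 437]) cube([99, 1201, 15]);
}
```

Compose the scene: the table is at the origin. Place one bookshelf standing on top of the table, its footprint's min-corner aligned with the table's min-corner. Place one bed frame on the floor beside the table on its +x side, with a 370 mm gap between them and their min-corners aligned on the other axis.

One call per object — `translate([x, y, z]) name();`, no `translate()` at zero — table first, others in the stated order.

table();
translate([0, 0, 749]) bookshelf();
translate([1477, 0, 0]) bed_frame();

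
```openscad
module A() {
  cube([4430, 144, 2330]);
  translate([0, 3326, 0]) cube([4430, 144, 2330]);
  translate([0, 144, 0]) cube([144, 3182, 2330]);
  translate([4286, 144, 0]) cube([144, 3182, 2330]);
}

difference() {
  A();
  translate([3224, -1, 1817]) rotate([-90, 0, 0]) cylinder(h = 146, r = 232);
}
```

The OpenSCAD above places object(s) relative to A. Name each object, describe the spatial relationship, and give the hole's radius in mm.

A is a house frame. The house frame has a circular hole through its front wall. The hole's radius is 232 mm.

The subtracted cylinder has r = 232 mm.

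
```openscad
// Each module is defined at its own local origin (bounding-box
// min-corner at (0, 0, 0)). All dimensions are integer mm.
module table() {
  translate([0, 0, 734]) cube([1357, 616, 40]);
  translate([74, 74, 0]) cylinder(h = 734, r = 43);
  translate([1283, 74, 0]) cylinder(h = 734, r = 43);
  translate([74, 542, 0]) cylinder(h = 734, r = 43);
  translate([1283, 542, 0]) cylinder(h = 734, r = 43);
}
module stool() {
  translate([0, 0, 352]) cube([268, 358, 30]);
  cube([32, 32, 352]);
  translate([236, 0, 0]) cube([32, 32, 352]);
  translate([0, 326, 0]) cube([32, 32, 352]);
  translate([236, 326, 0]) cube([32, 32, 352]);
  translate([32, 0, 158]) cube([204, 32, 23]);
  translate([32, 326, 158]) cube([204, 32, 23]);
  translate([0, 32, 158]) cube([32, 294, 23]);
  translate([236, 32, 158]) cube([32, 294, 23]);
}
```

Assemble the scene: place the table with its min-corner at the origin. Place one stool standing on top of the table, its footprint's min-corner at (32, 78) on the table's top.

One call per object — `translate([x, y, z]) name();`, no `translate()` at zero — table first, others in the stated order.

table();
translate([32, 78, 774]) stool();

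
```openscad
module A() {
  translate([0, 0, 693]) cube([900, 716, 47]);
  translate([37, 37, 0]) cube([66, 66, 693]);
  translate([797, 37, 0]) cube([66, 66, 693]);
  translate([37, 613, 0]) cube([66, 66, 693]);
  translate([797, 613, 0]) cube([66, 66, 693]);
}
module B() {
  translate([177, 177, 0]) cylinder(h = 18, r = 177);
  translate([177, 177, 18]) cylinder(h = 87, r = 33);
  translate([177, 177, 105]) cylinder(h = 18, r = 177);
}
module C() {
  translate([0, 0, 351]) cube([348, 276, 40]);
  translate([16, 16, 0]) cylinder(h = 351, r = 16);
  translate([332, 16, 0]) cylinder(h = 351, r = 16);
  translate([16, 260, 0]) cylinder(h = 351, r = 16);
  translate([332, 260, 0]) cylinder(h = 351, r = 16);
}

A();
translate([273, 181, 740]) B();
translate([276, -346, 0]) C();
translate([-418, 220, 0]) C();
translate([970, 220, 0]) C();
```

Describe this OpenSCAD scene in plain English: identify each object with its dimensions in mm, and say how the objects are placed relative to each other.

A is a table with a 900×716 mm rectangular top, 47 mm thick, top surface at z = 740 mm, supported by four 66×66 mm square legs, each inset 37 mm from the nearest pair of top edges, running from the floor.

B is a spool: two coaxial disc flanges of radius 177 mm and thickness 18 mm, joined by a core cylinder of radius 33 mm and height 87 mm. The lower flange rests on z = 0 and the three cylinders share a vertical axis.

C is a four-legged stool. The seat is a 348×276×40 mm slab whose top surface is at z = 391 mm; four round legs, each 32 mm in diameter, run from the floor (z = 0) to the underside of the seat, each leg's axis is inset half a diameter from the nearest pair of seat edges (so the leg's bounding box is flush with the corner).

The spool is on top of the table, centred. Three stools sit around the table at the −y, −x, +x sides.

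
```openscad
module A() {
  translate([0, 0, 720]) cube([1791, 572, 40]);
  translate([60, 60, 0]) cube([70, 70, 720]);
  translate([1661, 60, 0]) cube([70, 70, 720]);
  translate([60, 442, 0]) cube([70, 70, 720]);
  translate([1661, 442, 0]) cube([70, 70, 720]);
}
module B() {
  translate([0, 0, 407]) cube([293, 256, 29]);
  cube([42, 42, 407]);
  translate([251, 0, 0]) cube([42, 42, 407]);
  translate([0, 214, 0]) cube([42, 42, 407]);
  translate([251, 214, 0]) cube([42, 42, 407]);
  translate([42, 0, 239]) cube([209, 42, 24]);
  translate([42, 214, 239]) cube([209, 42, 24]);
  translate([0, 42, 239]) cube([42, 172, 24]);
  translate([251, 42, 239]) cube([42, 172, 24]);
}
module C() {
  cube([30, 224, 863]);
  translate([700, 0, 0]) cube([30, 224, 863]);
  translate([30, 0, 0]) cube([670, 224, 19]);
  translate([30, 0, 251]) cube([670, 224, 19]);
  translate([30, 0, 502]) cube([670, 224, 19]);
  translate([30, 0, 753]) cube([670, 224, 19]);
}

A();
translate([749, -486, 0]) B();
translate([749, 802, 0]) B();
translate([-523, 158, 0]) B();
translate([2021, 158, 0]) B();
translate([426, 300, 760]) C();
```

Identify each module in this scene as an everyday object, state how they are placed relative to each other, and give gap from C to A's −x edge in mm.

The bookshelf's min-x is at 426; the table's min-x is 0; gap = 426 mm.

A is a table. B is a stool. C is a bookshelf. Four stools sit around the table at the −y, +y, −x, +x sides. The bookshelf is on top of the table. The gap from the bookshelf to the table's −x edge is 426 mm.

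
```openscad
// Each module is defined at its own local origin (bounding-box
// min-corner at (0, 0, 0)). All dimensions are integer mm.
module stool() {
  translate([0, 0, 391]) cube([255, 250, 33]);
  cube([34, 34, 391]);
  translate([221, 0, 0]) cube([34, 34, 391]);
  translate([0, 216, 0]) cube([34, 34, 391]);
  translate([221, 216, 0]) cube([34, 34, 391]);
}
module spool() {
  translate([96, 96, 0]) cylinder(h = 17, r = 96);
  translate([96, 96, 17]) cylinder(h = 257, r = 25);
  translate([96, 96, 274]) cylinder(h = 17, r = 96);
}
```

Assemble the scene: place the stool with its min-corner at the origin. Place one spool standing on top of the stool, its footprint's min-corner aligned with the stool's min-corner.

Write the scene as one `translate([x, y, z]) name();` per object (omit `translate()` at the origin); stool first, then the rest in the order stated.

stool();
translate([0, 0, 424]) spool();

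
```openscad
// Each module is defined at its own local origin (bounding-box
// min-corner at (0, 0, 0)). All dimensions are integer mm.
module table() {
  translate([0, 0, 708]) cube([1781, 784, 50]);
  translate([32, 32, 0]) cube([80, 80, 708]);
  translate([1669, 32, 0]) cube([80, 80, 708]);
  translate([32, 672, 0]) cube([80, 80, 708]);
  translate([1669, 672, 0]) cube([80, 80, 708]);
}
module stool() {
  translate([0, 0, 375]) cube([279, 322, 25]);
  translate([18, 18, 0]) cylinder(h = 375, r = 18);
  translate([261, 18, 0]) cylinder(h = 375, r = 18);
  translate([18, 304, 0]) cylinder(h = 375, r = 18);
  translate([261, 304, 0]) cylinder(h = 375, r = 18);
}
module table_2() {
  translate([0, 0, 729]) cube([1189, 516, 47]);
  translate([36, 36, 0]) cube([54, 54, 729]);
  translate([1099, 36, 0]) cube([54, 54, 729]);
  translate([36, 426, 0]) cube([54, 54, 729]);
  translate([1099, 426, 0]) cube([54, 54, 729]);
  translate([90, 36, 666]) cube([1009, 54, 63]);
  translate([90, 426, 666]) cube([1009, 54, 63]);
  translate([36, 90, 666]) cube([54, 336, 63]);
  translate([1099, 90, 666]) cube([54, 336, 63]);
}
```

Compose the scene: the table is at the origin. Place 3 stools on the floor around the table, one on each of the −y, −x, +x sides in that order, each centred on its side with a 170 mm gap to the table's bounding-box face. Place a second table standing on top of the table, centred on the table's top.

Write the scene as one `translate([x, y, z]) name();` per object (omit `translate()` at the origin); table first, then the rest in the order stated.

table();
translate([751, -492, 0]) stool();
translate([-449, 231, 0]) stool();
translate([1951, 231, 0]) stool();
translate([296, 134, 758]) table_2();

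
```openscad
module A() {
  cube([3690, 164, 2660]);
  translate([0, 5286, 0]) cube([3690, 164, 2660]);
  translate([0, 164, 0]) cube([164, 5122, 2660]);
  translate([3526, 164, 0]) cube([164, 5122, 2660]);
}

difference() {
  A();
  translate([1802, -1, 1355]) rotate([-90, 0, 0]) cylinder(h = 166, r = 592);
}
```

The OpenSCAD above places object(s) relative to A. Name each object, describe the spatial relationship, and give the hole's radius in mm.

The subtracted cylinder has r = 592 mm.

A is a house frame. The house frame has a circular hole through its front wall. The hole's radius is 592 mm.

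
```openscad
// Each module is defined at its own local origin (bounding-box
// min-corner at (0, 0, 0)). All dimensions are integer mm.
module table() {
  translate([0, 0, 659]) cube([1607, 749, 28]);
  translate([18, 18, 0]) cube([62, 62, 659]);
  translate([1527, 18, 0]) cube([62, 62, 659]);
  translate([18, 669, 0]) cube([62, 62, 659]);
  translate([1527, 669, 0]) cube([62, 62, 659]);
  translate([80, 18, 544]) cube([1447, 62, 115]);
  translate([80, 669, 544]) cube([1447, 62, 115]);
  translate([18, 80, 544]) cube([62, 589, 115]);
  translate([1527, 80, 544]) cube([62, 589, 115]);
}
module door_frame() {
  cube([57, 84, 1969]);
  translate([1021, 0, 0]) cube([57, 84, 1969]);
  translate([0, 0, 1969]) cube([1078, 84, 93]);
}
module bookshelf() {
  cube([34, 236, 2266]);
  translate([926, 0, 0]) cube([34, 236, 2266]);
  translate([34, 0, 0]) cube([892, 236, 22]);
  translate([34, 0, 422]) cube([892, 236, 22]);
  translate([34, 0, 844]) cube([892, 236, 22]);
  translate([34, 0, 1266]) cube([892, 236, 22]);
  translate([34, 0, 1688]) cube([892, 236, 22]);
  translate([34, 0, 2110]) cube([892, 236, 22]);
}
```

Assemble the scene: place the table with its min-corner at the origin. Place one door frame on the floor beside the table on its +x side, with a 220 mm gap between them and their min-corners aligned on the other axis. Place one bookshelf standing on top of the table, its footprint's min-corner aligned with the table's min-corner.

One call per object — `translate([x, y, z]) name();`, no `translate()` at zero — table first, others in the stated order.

table();
translate([1827, 0, 0]) door_frame();
translate([0, 0, 687]) bookshelf();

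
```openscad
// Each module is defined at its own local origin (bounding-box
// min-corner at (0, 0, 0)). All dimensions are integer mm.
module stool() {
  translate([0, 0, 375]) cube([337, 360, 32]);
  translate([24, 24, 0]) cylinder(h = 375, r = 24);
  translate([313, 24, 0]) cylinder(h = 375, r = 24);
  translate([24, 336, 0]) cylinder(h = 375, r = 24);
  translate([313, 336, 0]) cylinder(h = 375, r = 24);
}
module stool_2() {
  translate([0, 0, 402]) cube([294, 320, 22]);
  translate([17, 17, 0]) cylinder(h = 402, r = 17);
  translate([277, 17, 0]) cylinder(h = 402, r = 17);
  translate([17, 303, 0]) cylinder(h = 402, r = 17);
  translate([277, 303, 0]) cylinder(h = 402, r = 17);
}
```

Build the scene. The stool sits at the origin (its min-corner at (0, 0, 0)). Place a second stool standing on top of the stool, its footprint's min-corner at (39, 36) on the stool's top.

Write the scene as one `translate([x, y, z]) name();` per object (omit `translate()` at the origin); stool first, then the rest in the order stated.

stool();
translate([39, 36, 407]) stool_2();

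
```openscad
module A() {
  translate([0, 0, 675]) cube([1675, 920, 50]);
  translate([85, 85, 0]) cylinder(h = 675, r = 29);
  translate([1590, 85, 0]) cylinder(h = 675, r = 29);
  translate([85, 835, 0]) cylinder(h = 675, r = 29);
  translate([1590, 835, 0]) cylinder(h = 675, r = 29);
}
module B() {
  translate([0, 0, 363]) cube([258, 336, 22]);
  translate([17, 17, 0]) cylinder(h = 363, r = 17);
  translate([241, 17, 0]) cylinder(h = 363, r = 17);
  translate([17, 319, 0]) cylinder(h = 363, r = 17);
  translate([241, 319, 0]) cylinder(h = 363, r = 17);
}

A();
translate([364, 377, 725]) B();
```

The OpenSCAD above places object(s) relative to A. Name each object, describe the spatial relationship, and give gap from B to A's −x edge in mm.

The stool's min-x is at 364; the table's min-x is 0; gap = 364 mm.

A is a table. B is a stool. The stool is on top of the table. The gap from the stool to the table's −x edge is 364 mm.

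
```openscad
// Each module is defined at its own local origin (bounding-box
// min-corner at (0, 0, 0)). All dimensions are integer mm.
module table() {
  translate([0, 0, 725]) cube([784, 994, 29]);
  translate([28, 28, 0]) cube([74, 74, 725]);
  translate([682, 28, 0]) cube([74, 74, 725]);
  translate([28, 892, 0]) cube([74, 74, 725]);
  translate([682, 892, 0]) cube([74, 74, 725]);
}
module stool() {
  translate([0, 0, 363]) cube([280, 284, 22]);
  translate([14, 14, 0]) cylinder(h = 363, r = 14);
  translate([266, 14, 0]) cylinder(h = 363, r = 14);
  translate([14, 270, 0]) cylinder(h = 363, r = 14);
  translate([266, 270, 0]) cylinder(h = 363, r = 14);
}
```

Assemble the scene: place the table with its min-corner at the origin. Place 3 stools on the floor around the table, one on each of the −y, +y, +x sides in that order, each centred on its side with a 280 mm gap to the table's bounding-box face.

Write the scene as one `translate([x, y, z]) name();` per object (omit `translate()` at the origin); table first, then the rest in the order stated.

table();
translate([252, -564, 0]) stool();
translate([252, 1274, 0]) stool();
translate([1064, 355, 0]) stool();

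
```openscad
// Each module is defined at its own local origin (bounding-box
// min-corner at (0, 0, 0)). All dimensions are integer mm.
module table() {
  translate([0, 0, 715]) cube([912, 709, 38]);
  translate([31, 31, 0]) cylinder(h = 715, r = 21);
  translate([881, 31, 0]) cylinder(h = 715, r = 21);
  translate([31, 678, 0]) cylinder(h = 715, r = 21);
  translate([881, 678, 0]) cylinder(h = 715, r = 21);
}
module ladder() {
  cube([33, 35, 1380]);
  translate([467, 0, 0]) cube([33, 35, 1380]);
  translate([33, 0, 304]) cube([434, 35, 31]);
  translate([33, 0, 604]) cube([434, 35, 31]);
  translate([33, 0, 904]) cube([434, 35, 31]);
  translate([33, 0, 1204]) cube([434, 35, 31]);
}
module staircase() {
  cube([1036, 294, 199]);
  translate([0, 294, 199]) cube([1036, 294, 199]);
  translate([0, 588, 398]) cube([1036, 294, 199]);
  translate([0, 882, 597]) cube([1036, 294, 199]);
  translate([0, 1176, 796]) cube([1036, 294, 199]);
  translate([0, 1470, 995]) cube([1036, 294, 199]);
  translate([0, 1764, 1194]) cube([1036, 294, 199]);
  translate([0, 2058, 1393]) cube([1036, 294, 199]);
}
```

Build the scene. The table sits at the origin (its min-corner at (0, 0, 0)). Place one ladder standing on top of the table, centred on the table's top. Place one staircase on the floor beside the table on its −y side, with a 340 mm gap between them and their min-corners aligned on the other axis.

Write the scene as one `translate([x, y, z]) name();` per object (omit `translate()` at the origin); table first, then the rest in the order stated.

table();
translate([206, 337, 753]) ladder();
translate([0, -2692, 0]) staircase();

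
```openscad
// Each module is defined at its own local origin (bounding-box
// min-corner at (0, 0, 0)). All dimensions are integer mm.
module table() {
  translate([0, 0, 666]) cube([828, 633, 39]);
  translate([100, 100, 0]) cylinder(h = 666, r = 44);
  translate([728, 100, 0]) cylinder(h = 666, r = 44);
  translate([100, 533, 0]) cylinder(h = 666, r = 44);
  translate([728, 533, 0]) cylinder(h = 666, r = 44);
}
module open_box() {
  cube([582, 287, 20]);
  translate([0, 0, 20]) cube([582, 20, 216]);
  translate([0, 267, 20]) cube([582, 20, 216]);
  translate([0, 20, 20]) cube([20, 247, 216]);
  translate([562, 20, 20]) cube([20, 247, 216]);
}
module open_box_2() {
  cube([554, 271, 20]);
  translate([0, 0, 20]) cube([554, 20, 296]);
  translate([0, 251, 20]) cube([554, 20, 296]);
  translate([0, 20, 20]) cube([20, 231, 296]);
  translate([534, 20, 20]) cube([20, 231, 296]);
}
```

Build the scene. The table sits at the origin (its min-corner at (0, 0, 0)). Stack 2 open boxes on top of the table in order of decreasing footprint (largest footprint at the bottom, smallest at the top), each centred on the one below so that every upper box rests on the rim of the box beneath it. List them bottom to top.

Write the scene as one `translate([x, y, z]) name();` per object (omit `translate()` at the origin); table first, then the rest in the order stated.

table();
translate([123, 173, 705]) open_box();
translate([137, 181, 941]) open_box_2();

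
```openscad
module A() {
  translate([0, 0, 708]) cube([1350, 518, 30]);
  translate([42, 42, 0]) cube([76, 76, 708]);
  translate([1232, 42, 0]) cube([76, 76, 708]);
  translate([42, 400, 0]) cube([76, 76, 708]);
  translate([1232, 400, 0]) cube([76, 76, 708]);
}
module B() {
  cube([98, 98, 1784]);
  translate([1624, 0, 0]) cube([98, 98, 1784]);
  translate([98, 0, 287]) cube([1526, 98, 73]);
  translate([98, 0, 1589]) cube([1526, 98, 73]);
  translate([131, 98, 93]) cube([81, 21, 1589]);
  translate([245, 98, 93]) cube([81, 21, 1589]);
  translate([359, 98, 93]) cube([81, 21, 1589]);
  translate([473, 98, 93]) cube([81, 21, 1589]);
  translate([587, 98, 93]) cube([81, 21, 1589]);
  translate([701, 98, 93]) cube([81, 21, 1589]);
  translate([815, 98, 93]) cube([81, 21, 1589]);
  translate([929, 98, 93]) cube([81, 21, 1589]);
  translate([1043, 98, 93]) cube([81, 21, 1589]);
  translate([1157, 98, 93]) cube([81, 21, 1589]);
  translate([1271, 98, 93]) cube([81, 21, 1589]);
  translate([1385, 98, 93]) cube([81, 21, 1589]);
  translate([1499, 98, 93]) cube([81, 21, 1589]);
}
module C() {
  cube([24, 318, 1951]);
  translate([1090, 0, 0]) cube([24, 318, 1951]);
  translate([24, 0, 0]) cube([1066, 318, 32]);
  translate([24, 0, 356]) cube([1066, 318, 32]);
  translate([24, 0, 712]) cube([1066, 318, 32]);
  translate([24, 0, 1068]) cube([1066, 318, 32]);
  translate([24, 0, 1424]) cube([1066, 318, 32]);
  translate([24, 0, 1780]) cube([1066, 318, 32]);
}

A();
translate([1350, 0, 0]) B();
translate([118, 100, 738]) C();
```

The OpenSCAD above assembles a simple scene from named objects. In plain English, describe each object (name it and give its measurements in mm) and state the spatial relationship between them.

A is a rectangular dining table. The top is 1350×518×30 mm with its upper surface at z = 738 mm. It stands on four 76×76 mm square legs, each inset 42 mm from the nearest pair of top edges, running from the floor to the underside of the top.

B is a fence section. Two 98×98 mm posts, 1784 mm tall, stand on the floor with a clear span of 1526 mm between their inner faces. Two horizontal rails of 98×73 mm section span the gap between the posts with their undersides at z = 287 mm and z = 1589 mm, flush with the posts' −y face. 13 pickets, each 81 mm wide, 21 mm thick and 1589 mm tall, are fixed to the +y face of the rails with their bottoms at z = 93 mm, evenly spaced across the span with equal gaps (rounded down to the nearest mm) at the −x end and between each pair — any rounding remainder accumulates at the +x end.

C is an open bookshelf. Two side panels, each 24 mm thick, 318 mm deep and 1951 mm tall, stand 1114 mm apart (outside-to-outside). Between them sit 6 shelves, each 32 mm thick and 318 mm deep, spanning the full gap between the sides. The bottom shelf rests on the floor (its underside at z = 0) and the clear gap between one shelf's top and the next shelf's underside is 324 mm.

The fence section is against the table's +x side, with their −y faces flush. The bookshelf is on top of the table, centred.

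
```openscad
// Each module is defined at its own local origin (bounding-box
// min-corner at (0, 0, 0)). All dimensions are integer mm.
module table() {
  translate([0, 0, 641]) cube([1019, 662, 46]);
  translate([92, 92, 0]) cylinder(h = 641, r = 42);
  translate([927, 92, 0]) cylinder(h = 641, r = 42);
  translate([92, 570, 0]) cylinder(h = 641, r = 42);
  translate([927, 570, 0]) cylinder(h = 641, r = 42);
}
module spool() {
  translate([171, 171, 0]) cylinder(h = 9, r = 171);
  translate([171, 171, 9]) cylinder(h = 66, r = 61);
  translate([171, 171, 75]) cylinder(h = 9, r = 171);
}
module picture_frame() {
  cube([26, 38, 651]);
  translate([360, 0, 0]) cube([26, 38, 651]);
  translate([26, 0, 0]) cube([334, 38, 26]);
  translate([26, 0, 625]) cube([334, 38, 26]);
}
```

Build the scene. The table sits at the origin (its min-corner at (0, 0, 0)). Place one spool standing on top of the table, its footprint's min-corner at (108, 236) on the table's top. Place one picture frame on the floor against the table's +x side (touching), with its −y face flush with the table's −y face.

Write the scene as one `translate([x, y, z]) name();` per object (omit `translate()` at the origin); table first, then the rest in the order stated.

table();
translate([108, 236, 687]) spool();
translate([1019, 0, 0]) picture_frame();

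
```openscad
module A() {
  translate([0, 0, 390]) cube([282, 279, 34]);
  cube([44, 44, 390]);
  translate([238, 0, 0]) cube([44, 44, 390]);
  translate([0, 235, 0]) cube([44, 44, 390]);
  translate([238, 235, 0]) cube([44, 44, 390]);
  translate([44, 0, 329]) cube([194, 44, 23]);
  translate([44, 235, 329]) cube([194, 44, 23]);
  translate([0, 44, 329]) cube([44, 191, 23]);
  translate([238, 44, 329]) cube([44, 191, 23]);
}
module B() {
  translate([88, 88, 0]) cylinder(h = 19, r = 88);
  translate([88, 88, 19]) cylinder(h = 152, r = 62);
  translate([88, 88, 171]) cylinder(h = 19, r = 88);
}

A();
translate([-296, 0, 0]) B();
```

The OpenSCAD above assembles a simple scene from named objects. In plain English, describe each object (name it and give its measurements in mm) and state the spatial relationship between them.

A is a four-legged stool. The seat is a 282×279×34 mm slab whose top surface is at z = 424 mm; four square legs, each 44×44 mm in cross-section, run from the floor (z = 0) to the underside of the seat, each flush with a corner of the seat. Four stretchers, 44 mm wide and 23 mm tall, connect adjacent legs with their undersides at z = 329 mm, each running between the inner faces of the legs it joins and aligned with the legs' outer faces on the other axis.

B is a spool: two coaxial disc flanges of radius 88 mm and thickness 19 mm, joined by a core cylinder of radius 62 mm and height 152 mm. The lower flange rests on z = 0 and the three cylinders share a vertical axis.

The spool is on the floor beside the stool on its −x side.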